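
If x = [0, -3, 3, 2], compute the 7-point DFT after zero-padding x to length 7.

Original 4-point DFT: [2, -3+5i, 4, -3-5i]
Zero-padded 7-point DFT provides frequency interpolation.

DFT_7([x, 0, ...]) = [2, -4.3400-1.4471i, -0.7884+5.7901i, 4.1283+1.6973i, 4.1283-1.6973i, -0.7884-5.7901i, -4.3400+1.4471i]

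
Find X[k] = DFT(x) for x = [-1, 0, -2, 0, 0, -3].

X[k] = Σ(n=0 to 5) x[n] · ω_6^(nk)
where ω_6 = e^(-2πi/6)

Computing each X[k]:
X[0] = -6
X[1] = -1.5000-0.8660i
X[2] = 1.5000-4.3301i
X[3] = 0
X[4] = 1.5000+4.3301i
X[5] = -1.5000+0.8660i

X = [-6, -1.5000-0.8660i, 1.5000-4.3301i, 0, 1.5000+4.3301i, -1.5000+0.8660i]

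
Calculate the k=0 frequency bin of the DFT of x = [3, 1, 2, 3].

X[0] = Σ(n=0 to 3) x[n] · ω_4^0 = Σ x[n]
= (3) + (1) + (2) + (3)

X[0] = 9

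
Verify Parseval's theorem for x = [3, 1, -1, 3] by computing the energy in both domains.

Time domain:
Σ|x[n]|² = |3|² + |1|² + |-1|² + |3|² = 20.0000

Frequency domain:
(1/4)Σ|X[k]|² = (1/4)(|6|² + |4+2i|² + |-2|² + |4-2i|²) = (1/4)·80.0000 = 20.0000

Both sides agree, confirming Parseval's theorem.

Σ|x[n]|² = (1/N)Σ|X[k]|² = 20.0000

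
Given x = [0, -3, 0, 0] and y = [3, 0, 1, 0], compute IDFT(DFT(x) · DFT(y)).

(x ⊛ y)[n] = Σ(m=0 to 3) x[m] · y[(n-m) mod 4]

Computing each output sample:
(x ⊛ y)[0] = 0
(x ⊛ y)[1] = -9
(x ⊛ y)[2] = 0
(x ⊛ y)[3] = -3

x ⊛ y = [0, -9, 0, -3]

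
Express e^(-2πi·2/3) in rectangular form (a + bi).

ω_3^2 = e^(-2πi·2/3)
= cos(-2π·2/3) + i·sin(-2π·2/3)
= cos(-4π/3) + i·sin(-4π/3)

ω_3^2 = cos(-4π/3) + i·sin(-4π/3) = -0.5000+0.8660i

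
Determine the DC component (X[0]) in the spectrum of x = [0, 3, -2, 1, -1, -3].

X[0] = Σ(n=0 to 5) x[n] · ω_6^0 = Σ x[n]
= (0) + (3) + (-2) + (1) + (-1) + (-3)

X[0] = -2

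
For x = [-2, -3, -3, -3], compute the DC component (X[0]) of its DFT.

X[0] = Σ(n=0 to 3) x[n] · ω_4^0 = Σ x[n]
= (-2) + (-3) + (-3) + (-3)

X[0] = -11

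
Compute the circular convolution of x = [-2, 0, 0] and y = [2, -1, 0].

(x ⊛ y)[n] = Σ(m=0 to 2) x[m] · y[(n-m) mod 3]

Computing each output sample:
(x ⊛ y)[0] = -4
(x ⊛ y)[1] = 2
(x ⊛ y)[2] = 0

x ⊛ y = [-4, 2, 0]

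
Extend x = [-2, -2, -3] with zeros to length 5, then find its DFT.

Original 3-point DFT: [-7, 0.5000-0.8660i, 0.5000+0.8660i]
Zero-padded 5-point DFT provides frequency interpolation.

DFT_5([x, 0, ...]) = [-7, -0.1910+3.6655i, -1.3090-1.6776i, -1.3090+1.6776i, -0.1910-3.6655i]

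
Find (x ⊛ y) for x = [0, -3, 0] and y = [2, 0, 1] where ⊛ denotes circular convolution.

(x ⊛ y)[n] = Σ(m=0 to 2) x[m] · y[(n-m) mod 3]

Computing each output sample:
(x ⊛ y)[0] = -3
(x ⊛ y)[1] = -6
(x ⊛ y)[2] = 0

x ⊛ y = [-3, -6, 0]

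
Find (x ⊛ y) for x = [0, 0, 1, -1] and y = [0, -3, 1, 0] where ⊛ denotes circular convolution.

(x ⊛ y)[n] = Σ(m=0 to 3) x[m] · y[(n-m) mod 4]

Computing each output sample:
(x ⊛ y)[0] = 4
(x ⊛ y)[1] = -1
(x ⊛ y)[2] = 0
(x ⊛ y)[3] = -3

x ⊛ y = [4, -1, 0, -3]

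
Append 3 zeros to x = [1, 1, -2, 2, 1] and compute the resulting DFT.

Original 5-point DFT: [3, 1.6180+2.3511i, -0.6180-3.8042i, -0.6180+3.8042i, 1.6180-2.3511i]
Zero-padded 8-point DFT provides frequency interpolation.

DFT_8([x, 0, ...]) = [3, -0.7071-0.1213i, 4+1i, 0.7071-4.1213i, -3, 0.7071+4.1213i, 4-1i, -0.7071+0.1213i]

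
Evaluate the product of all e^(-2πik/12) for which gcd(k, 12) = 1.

The primitive 12th roots of unity are ω_12^k for k coprime to 12: k ∈ {1, 5, 7, 11}
Their product equals the constant term of the cyclotomic polynomial Φ_12(x) up to sign.
For n ≥ 3, the product of all primitive nth roots of unity is 1. (For n=1 it is 1; for n=2 it is -1.)

1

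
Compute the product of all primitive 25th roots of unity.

The primitive 25th roots of unity are ω_25^k for k coprime to 25: k ∈ {1, 2, 3, 4, 6, 7, 8, 9, 11, 12, 13, 14, 16, 17, 18, 19, 21, 22, 23, 24}
Their product equals the constant term of the cyclotomic polynomial Φ_25(x) up to sign.
For n ≥ 3, the product of all primitive nth roots of unity is 1. (For n=1 it is 1; for n=2 it is -1.)

1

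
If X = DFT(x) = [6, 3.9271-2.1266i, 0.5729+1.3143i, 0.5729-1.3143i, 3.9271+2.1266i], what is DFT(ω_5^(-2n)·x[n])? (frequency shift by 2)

Modulation property: DFT(ω_5^(-2n)·x[n]) = X[(k-2) mod 5], so circularly shift X by 2 positions.

X[k-2] = [0.5729-1.3143i, 3.9271+2.1266i, 6, 3.9271-2.1266i, 0.5729+1.3143i]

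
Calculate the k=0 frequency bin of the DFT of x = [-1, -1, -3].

X[0] = Σ(n=0 to 2) x[n] · ω_3^0 = Σ x[n]
= (-1) + (-1) + (-3)

X[0] = -5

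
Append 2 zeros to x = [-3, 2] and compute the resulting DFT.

Original 2-point DFT: [-1, -5]
Zero-padded 4-point DFT provides frequency interpolation.

DFT_4([x, 0, ...]) = [-1, -3-2i, -5, -3+2i]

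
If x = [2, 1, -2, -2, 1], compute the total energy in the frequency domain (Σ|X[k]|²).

Parseval: Σ|x[n]|² = (1/N)Σ|X[k]|², so Σ|X[k]|² = N·Σ|x[n]|² = 5·14.0000

Σ|X[k]|² = N·Σ|x[n]|² = 5·14.0000 = 70.0000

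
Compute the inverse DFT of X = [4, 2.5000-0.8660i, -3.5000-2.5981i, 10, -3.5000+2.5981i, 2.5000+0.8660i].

x[n] = (1/6) Σ(k=0 to 5) X[k] · e^(2πikn/6)

Computing each x[n]:
x[0] = 2
x[1] = 1
x[2] = 2
x[3] = -3
x[4] = 3
x[5] = -1

x = [2, 1, 2, -3, 3, -1]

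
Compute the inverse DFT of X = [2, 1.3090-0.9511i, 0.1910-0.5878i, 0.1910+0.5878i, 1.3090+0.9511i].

x[n] = (1/5) Σ(k=0 to 4) X[k] · e^(2πikn/5)

Computing each x[n]:
x[0] = 1
x[1] = 1
x[2] = 0
x[3] = 0
x[4] = 0

x = [1, 1, 0, 0, 0]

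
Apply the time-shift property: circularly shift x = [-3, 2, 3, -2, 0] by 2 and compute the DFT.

Time shift by 2: X_shifted[k] = ω_5^(2k) · X[k]
Shifted x = [-2, 0, -3, 2, 3]

DFT(x[n-2]) = [0, -0.2639+5.7921i, -4.7361-2.9919i, -4.7361+2.9919i, -0.2639-5.7921i]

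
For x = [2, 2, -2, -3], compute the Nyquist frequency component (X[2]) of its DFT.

X[2] = Σ(n=0 to 3) x[n] · ω_4^(2n) where ω_4 = e^(-2πi/4)
= (2)·ω_4^0 + (2)·ω_4^2 + (-2)·ω_4^4 + (-3)·ω_4^6

X[2] = 1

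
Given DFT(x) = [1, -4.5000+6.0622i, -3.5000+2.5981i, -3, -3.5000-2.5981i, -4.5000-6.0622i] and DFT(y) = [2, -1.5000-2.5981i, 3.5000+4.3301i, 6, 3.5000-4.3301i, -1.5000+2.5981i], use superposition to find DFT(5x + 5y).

By linearity: DFT(5x + 5y) = 5·DFT(x) + 5·DFT(y)
= 5·[1, -4.5000+6.0622i, -3.5000+2.5981i, -3, -3.5000-2.5981i, -4.5000-6.0622i] + 5·[2, -1.5000-2.5981i, 3.5000+4.3301i, 6, 3.5000-4.3301i, -1.5000+2.5981i]

Computing element-wise:
Z[0] = 5·(1) + 5·(2) = 15
Z[1] = 5·(-4.5000+6.0622i) + 5·(-1.5000-2.5981i) = -30.0000+17.3205i
Z[2] = 5·(-3.5000+2.5981i) + 5·(3.5000+4.3301i) = 34.6410i
Z[3] = 5·(-3) + 5·(6) = 15
Z[4] = 5·(-3.5000-2.5981i) + 5·(3.5000-4.3301i) = -34.6410i
Z[5] = 5·(-4.5000-6.0622i) + 5·(-1.5000+2.5981i) = -30.0000-17.3205i

DFT(5x + 5y) = 5·X + 5·Y = [15, -30.0000+17.3205i, 34.6410i, 15, -34.6410i, -30.0000-17.3205i]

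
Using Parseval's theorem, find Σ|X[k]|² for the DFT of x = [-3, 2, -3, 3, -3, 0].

Parseval: Σ|x[n]|² = (1/N)Σ|X[k]|², so Σ|X[k]|² = N·Σ|x[n]|² = 6·40.0000

Σ|X[k]|² = N·Σ|x[n]|² = 6·40.0000 = 240.0000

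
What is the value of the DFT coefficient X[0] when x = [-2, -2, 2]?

X[0] = Σ(n=0 to 2) x[n] · ω_3^0 = Σ x[n]
= (-2) + (-2) + (2)

X[0] = -2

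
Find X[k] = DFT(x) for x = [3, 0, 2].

X[k] = Σ(n=0 to 2) x[n] · ω_3^(nk)
where ω_3 = e^(-2πi/3)

Computing each X[k]:
X[0] = 5
X[1] = 2.0000+1.7321i
X[2] = 2.0000-1.7321i

X = [5, 2.0000+1.7321i, 2.0000-1.7321i]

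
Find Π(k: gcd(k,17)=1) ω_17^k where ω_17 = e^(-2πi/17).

The primitive 17th roots of unity are ω_17^k for k coprime to 17: k ∈ {1, 2, 3, 4, 5, 6, 7, 8, 9, 10, 11, 12, 13, 14, 15, 16}
Their product equals the constant term of the cyclotomic polynomial Φ_17(x) up to sign.
For n ≥ 3, the product of all primitive nth roots of unity is 1. (For n=1 it is 1; for n=2 it is -1.)

1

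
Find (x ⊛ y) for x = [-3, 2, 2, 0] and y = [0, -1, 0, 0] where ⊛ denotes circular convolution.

(x ⊛ y)[n] = Σ(m=0 to 3) x[m] · y[(n-m) mod 4]

Computing each output sample:
(x ⊛ y)[0] = 0
(x ⊛ y)[1] = 3
(x ⊛ y)[2] = -2
(x ⊛ y)[3] = -2

x ⊛ y = [0, 3, -2, -2]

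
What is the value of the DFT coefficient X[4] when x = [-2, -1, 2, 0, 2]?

X[4] = Σ(n=0 to 4) x[n] · ω_5^(4n) where ω_5 = e^(-2πi/5)
= (-2)·ω_5^0 + (-1)·ω_5^4 + (2)·ω_5^8 + (0)·ω_5^12 + (2)·ω_5^16

X[4] = -3.3090-1.6776i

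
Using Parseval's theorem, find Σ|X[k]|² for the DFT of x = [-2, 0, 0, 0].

Parseval: Σ|x[n]|² = (1/N)Σ|X[k]|², so Σ|X[k]|² = N·Σ|x[n]|² = 4·4.0000

Σ|X[k]|² = N·Σ|x[n]|² = 4·4.0000 = 16.0000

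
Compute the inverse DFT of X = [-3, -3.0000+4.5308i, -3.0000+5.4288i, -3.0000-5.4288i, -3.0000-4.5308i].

x[n] = (1/5) Σ(k=0 to 4) X[k] · e^(2πikn/5)

Computing each x[n]:
x[0] = -3
x[1] = -3
x[2] = 1
x[3] = -1
x[4] = 3

x = [-3, -3, 1, -1, 3]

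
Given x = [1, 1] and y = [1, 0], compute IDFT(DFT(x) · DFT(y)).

(x ⊛ y)[n] = Σ(m=0 to 1) x[m] · y[(n-m) mod 2]

Computing each output sample:
(x ⊛ y)[0] = 1
(x ⊛ y)[1] = 1

x ⊛ y = [1, 1]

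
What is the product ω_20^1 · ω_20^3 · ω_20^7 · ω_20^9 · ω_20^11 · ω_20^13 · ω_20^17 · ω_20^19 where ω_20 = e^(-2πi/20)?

The primitive 20th roots of unity are ω_20^k for k coprime to 20: k ∈ {1, 3, 7, 9, 11, 13, 17, 19}
Their product equals the constant term of the cyclotomic polynomial Φ_20(x) up to sign.
For n ≥ 3, the product of all primitive nth roots of unity is 1. (For n=1 it is 1; for n=2 it is -1.)

1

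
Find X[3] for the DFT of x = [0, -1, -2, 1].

X[3] = Σ(n=0 to 3) x[n] · ω_4^(3n) where ω_4 = e^(-2πi/4)
= (0)·ω_4^0 + (-1)·ω_4^3 + (-2)·ω_4^6 + (1)·ω_4^9

X[3] = 2-2i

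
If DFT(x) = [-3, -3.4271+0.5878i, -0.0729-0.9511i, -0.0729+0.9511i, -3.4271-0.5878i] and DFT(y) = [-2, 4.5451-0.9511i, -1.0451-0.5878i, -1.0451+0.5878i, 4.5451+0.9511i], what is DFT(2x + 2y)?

By linearity: DFT(2x + 2y) = 2·DFT(x) + 2·DFT(y)
= 2·[-3, -3.4271+0.5878i, -0.0729-0.9511i, -0.0729+0.9511i, -3.4271-0.5878i] + 2·[-2, 4.5451-0.9511i, -1.0451-0.5878i, -1.0451+0.5878i, 4.5451+0.9511i]

Computing element-wise:
Z[0] = 2·(-3) + 2·(-2) = -10
Z[1] = 2·(-3.4271+0.5878i) + 2·(4.5451-0.9511i) = 2.2360-0.7266i
Z[2] = 2·(-0.0729-0.9511i) + 2·(-1.0451-0.5878i) = -2.2360-3.0778i
Z[3] = 2·(-0.0729+0.9511i) + 2·(-1.0451+0.5878i) = -2.2360+3.0778i
Z[4] = 2·(-3.4271-0.5878i) + 2·(4.5451+0.9511i) = 2.2360+0.7266i

DFT(2x + 2y) = 2·X + 2·Y = [-10, 2.2360-0.7266i, -2.2360-3.0778i, -2.2360+3.0778i, 2.2360+0.7266i]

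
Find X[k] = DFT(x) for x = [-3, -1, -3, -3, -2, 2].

X[k] = Σ(n=0 to 5) x[n] · ω_6^(nk)
where ω_6 = e^(-2πi/6)

Computing each X[k]:
X[0] = -10
X[1] = 3.0000+3.4641i
X[2] = -4.0000+1.7321i
X[3] = -6
X[4] = -4.0000-1.7321i
X[5] = 3.0000-3.4641i

X = [-10, 3.0000+3.4641i, -4.0000+1.7321i, -6, -4.0000-1.7321i, 3.0000-3.4641i]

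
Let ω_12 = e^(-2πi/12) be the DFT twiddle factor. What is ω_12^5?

ω_12^5 = e^(-2πi·5/12)
= cos(-2π·5/12) + i·sin(-2π·5/12)
= cos(-10π/12) + i·sin(-10π/12)

ω_12^5 = cos(-10π/12) + i·sin(-10π/12) = -0.8660-0.5000i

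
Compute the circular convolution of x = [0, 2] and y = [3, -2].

(x ⊛ y)[n] = Σ(m=0 to 1) x[m] · y[(n-m) mod 2]

Computing each output sample:
(x ⊛ y)[0] = -4
(x ⊛ y)[1] = 6

x ⊛ y = [-4, 6]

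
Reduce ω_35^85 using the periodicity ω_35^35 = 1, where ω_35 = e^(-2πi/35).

Since ω_35^35 = 1, powers reduce modulo 35.
85 mod 35 = 15
So ω_35^85 = ω_35^15 = e^(-2πi·15/35)

ω_35^85 = ω_35^15 = -0.9010-0.4339i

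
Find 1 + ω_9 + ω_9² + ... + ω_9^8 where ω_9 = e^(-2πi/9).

Sum of all nth roots of unity equals 0 for n > 1 (geometric series with r ≠ 1).

0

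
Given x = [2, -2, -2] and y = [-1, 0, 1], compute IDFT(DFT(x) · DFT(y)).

(x ⊛ y)[n] = Σ(m=0 to 2) x[m] · y[(n-m) mod 3]

Computing each output sample:
(x ⊛ y)[0] = -4
(x ⊛ y)[1] = 0
(x ⊛ y)[2] = 4

x ⊛ y = [-4, 0, 4]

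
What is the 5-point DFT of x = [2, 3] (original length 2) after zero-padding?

Original 2-point DFT: [5, -1]
Zero-padded 5-point DFT provides frequency interpolation.

DFT_5([x, 0, ...]) = [5, 2.9271-2.8532i, -0.4271-1.7634i, -0.4271+1.7634i, 2.9271+2.8532i]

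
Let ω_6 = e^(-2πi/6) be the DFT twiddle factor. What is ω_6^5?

ω_6^5 = e^(-2πi·5/6)
= cos(-2π·5/6) + i·sin(-2π·5/6)
= cos(-10π/6) + i·sin(-10π/6)

ω_6^5 = cos(-10π/6) + i·sin(-10π/6) = 0.5000+0.8660i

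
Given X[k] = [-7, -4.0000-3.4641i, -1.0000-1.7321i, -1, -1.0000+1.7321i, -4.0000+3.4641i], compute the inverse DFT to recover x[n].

x[n] = (1/6) Σ(k=0 to 5) X[k] · e^(2πikn/6)

Computing each x[n]:
x[0] = -3
x[1] = 0
x[2] = 0
x[3] = 0
x[4] = -1
x[5] = -3

x = [-3, 0, 0, 0, -1, -3]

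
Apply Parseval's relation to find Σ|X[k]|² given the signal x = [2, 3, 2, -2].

Parseval: Σ|x[n]|² = (1/N)Σ|X[k]|², so Σ|X[k]|² = N·Σ|x[n]|² = 4·21.0000

Σ|X[k]|² = N·Σ|x[n]|² = 4·21.0000 = 84.0000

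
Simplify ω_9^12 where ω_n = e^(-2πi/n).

Since ω_9^9 = 1, powers reduce modulo 9.
12 mod 9 = 3
So ω_9^12 = ω_9^3 = e^(-2πi·3/9)

ω_9^12 = ω_9^3 = -0.5000-0.8660i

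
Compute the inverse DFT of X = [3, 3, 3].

x[n] = (1/3) Σ(k=0 to 2) X[k] · e^(2πikn/3)

Computing each x[n]:
x[0] = 3
x[1] = 0
x[2] = 0

x = [3, 0, 0]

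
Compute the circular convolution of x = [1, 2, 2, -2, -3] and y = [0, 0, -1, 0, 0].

(x ⊛ y)[n] = Σ(m=0 to 4) x[m] · y[(n-m) mod 5]

Computing each output sample:
(x ⊛ y)[0] = 2
(x ⊛ y)[1] = 3
(x ⊛ y)[2] = -1
(x ⊛ y)[3] = -2
(x ⊛ y)[4] = -2

x ⊛ y = [2, 3, -1, -2, -2]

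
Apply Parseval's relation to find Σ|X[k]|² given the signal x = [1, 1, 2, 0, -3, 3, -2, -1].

Parseval: Σ|x[n]|² = (1/N)Σ|X[k]|², so Σ|X[k]|² = N·Σ|x[n]|² = 8·29.0000

Σ|X[k]|² = N·Σ|x[n]|² = 8·29.0000 = 232.0000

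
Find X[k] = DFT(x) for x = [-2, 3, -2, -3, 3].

X[k] = Σ(n=0 to 4) x[n] · ω_5^(nk)
where ω_5 = e^(-2πi/5)

Computing each X[k]:
X[0] = -1
X[1] = 3.8992-0.5878i
X[2] = -8.3992+0.9511i
X[3] = -8.3992-0.9511i
X[4] = 3.8992+0.5878i

X = [-1, 3.8992-0.5878i, -8.3992+0.9511i, -8.3992-0.9511i, 3.8992+0.5878i]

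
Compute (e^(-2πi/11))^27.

Since ω_11^11 = 1, powers reduce modulo 11.
27 mod 11 = 5
So ω_11^27 = ω_11^5 = e^(-2πi·5/11)

ω_11^27 = ω_11^5 = -0.9595-0.2817i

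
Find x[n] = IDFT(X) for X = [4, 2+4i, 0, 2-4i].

x[n] = (1/4) Σ(k=0 to 3) X[k] · e^(2πikn/4)

Computing each x[n]:
x[0] = 2
x[1] = -1
x[2] = 0
x[3] = 3

x = [2, -1, 0, 3]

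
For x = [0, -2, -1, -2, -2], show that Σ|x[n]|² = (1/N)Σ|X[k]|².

Time domain:
Σ|x[n]|² = |0|² + |-2|² + |-1|² + |-2|² + |-2|² = 13.0000

Frequency domain:
(1/5)Σ|X[k]|² = (1/5)(|-7|² + |1.1910-0.5878i|² + |2.3090+0.9511i|² + |2.3090-0.9511i|² + |1.1910+0.5878i|²) = (1/5)·65.0000 = 13.0000

Both sides agree, confirming Parseval's theorem.

Σ|x[n]|² = (1/N)Σ|X[k]|² = 13.0000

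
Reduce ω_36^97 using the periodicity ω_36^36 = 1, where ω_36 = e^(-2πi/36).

Since ω_36^36 = 1, powers reduce modulo 36.
97 mod 36 = 25
So ω_36^97 = ω_36^25 = e^(-2πi·25/36)

ω_36^97 = ω_36^25 = -0.3420+0.9397i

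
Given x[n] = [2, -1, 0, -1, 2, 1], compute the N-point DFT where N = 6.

X[k] = Σ(n=0 to 5) x[n] · ω_6^(nk)
where ω_6 = e^(-2πi/6)

Computing each X[k]:
X[0] = 3
X[1] = 2.0000+3.4641i
X[2] = 0
X[3] = 5
X[4] = 0
X[5] = 2.0000-3.4641i

X = [3, 2.0000+3.4641i, 0, 5, 0, 2.0000-3.4641i]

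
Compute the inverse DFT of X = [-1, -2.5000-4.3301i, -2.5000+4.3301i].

x[n] = (1/3) Σ(k=0 to 2) X[k] · e^(2πikn/3)

Computing each x[n]:
x[0] = -2
x[1] = 3
x[2] = -2

x = [-2, 3, -2]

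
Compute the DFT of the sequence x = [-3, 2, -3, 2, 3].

X[k] = Σ(n=0 to 4) x[n] · ω_5^(nk)
where ω_5 = e^(-2πi/5)

Computing each X[k]:
X[0] = 1
X[1] = -0.6459+3.8900i
X[2] = -7.3541-4.1675i
X[3] = -7.3541+4.1675i
X[4] = -0.6459-3.8900i

X = [1, -0.6459+3.8900i, -7.3541-4.1675i, -7.3541+4.1675i, -0.6459-3.8900i]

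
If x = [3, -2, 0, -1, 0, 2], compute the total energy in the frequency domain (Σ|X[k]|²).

Parseval: Σ|x[n]|² = (1/N)Σ|X[k]|², so Σ|X[k]|² = N·Σ|x[n]|² = 6·18.0000

Σ|X[k]|² = N·Σ|x[n]|² = 6·18.0000 = 108.0000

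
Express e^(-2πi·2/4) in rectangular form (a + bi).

ω_4^2 = e^(-2πi·2/4)
= cos(-2π·2/4) + i·sin(-2π·2/4)
= cos(-4π/4) + i·sin(-4π/4)

ω_4^2 = cos(-4π/4) + i·sin(-4π/4) = -1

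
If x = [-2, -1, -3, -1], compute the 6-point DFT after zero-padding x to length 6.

Original 4-point DFT: [-7, 1, -3, 1]
Zero-padded 6-point DFT provides frequency interpolation.

DFT_6([x, 0, ...]) = [-7, 3.4641i, -1.0000-1.7321i, -3, -1.0000+1.7321i, -3.4641i]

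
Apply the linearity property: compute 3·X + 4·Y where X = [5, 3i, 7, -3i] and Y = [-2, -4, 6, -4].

By linearity: DFT(3x + 4y) = 3·DFT(x) + 4·DFT(y)
= 3·[5, 3i, 7, -3i] + 4·[-2, -4, 6, -4]

Computing element-wise:
Z[0] = 3·(5) + 4·(-2) = 7
Z[1] = 3·(3i) + 4·(-4) = -16+9i
Z[2] = 3·(7) + 4·(6) = 45
Z[3] = 3·(-3i) + 4·(-4) = -16-9i

DFT(3x + 4y) = 3·X + 4·Y = [7, -16+9i, 45, -16-9i]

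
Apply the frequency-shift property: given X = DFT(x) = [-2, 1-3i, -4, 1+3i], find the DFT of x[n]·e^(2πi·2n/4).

Modulation property: DFT(ω_4^(-2n)·x[n]) = X[(k-2) mod 4], so circularly shift X by 2 positions.

X[k-2] = [-4, 1+3i, -2, 1-3i]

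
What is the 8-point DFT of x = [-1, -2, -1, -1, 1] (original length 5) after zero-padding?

Original 5-point DFT: [-4, 0.3090+2.8532i, -0.8090+1.7634i, -0.8090-1.7634i, 0.3090-2.8532i]
Zero-padded 8-point DFT provides frequency interpolation.

DFT_8([x, 0, ...]) = [-4, -2.7071+3.1213i, 1+1i, -1.2929+1.1213i, 2, -1.2929-1.1213i, 1-1i, -2.7071-3.1213i]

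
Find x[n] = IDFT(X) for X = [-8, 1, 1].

x[n] = (1/3) Σ(k=0 to 2) X[k] · e^(2πikn/3)

Computing each x[n]:
x[0] = -2
x[1] = -3
x[2] = -3

x = [-2, -3, -3]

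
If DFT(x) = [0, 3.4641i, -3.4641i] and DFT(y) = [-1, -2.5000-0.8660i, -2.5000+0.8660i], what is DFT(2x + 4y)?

By linearity: DFT(2x + 4y) = 2·DFT(x) + 4·DFT(y)
= 2·[0, 3.4641i, -3.4641i] + 4·[-1, -2.5000-0.8660i, -2.5000+0.8660i]

Computing element-wise:
Z[0] = 2·(0) + 4·(-1) = -4
Z[1] = 2·(3.4641i) + 4·(-2.5000-0.8660i) = -10.0000+3.4642i
Z[2] = 2·(-3.4641i) + 4·(-2.5000+0.8660i) = -10.0000-3.4642i

DFT(2x + 4y) = 2·X + 4·Y = [-4, -10.0000+3.4642i, -10.0000-3.4642i]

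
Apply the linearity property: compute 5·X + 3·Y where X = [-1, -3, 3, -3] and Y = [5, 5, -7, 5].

By linearity: DFT(5x + 3y) = 5·DFT(x) + 3·DFT(y)
= 5·[-1, -3, 3, -3] + 3·[5, 5, -7, 5]

Computing element-wise:
Z[0] = 5·(-1) + 3·(5) = 10
Z[1] = 5·(-3) + 3·(5) = 0
Z[2] = 5·(3) + 3·(-7) = -6
Z[3] = 5·(-3) + 3·(5) = 0

DFT(5x + 3y) = 5·X + 3·Y = [10, 0, -6, 0]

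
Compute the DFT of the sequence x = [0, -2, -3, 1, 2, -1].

X[k] = Σ(n=0 to 5) x[n] · ω_6^(nk)
where ω_6 = e^(-2πi/6)

Computing each X[k]:
X[0] = -3
X[1] = -2.0000+5.1962i
X[2] = 3.0000-3.4641i
X[3] = 1
X[4] = 3.0000+3.4641i
X[5] = -2.0000-5.1962i

X = [-3, -2.0000+5.1962i, 3.0000-3.4641i, 1, 3.0000+3.4641i, -2.0000-5.1962i]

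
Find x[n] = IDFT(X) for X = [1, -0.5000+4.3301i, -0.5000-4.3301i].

x[n] = (1/3) Σ(k=0 to 2) X[k] · e^(2πikn/3)

Computing each x[n]:
x[0] = 0
x[1] = -2
x[2] = 3

x = [0, -2, 3]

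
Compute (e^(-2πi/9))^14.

Since ω_9^9 = 1, powers reduce modulo 9.
14 mod 9 = 5
So ω_9^14 = ω_9^5 = e^(-2πi·5/9)

ω_9^14 = ω_9^5 = -0.9397+0.3420i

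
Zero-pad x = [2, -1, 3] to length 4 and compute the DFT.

Original 3-point DFT: [4, 1.0000+3.4641i, 1.0000-3.4641i]
Zero-padded 4-point DFT provides frequency interpolation.

DFT_4([x, 0, ...]) = [4, -1+1i, 6, -1-1i]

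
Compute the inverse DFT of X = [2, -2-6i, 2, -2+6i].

x[n] = (1/4) Σ(k=0 to 3) X[k] · e^(2πikn/4)

Computing each x[n]:
x[0] = 0
x[1] = 3
x[2] = 2
x[3] = -3

x = [0, 3, 2, -3]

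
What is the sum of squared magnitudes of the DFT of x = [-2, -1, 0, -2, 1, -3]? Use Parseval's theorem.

Parseval: Σ|x[n]|² = (1/N)Σ|X[k]|², so Σ|X[k]|² = N·Σ|x[n]|² = 6·19.0000

Σ|X[k]|² = N·Σ|x[n]|² = 6·19.0000 = 114.0000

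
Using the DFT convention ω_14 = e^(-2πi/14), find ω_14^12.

ω_14^12 = e^(-2πi·12/14)
= cos(-2π·12/14) + i·sin(-2π·12/14)
= cos(-24π/14) + i·sin(-24π/14)

ω_14^12 = cos(-24π/14) + i·sin(-24π/14) = 0.6235+0.7818i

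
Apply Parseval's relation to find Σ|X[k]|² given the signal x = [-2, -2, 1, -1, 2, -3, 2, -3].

Parseval: Σ|x[n]|² = (1/N)Σ|X[k]|², so Σ|X[k]|² = N·Σ|x[n]|² = 8·36.0000

Σ|X[k]|² = N·Σ|x[n]|² = 8·36.0000 = 288.0000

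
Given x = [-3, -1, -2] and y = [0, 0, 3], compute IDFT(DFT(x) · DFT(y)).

(x ⊛ y)[n] = Σ(m=0 to 2) x[m] · y[(n-m) mod 3]

Computing each output sample:
(x ⊛ y)[0] = -3
(x ⊛ y)[1] = -6
(x ⊛ y)[2] = -9

x ⊛ y = [-3, -6, -9]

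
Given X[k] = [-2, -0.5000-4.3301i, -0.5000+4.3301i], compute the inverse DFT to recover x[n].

x[n] = (1/3) Σ(k=0 to 2) X[k] · e^(2πikn/3)

Computing each x[n]:
x[0] = -1
x[1] = 2
x[2] = -3

x = [-1, 2, -3]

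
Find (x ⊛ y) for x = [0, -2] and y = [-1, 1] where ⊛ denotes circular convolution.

(x ⊛ y)[n] = Σ(m=0 to 1) x[m] · y[(n-m) mod 2]

Computing each output sample:
(x ⊛ y)[0] = -2
(x ⊛ y)[1] = 2

x ⊛ y = [-2, 2]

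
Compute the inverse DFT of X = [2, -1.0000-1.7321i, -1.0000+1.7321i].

x[n] = (1/3) Σ(k=0 to 2) X[k] · e^(2πikn/3)

Computing each x[n]:
x[0] = 0
x[1] = 2
x[2] = 0

x = [0, 2, 0]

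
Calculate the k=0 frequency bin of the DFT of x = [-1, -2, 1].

X[0] = Σ(n=0 to 2) x[n] · ω_3^0 = Σ x[n]
= (-1) + (-2) + (1)

X[0] = -2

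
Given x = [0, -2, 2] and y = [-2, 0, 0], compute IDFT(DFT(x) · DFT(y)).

(x ⊛ y)[n] = Σ(m=0 to 2) x[m] · y[(n-m) mod 3]

Computing each output sample:
(x ⊛ y)[0] = 0
(x ⊛ y)[1] = 4
(x ⊛ y)[2] = -4

x ⊛ y = [0, 4, -4]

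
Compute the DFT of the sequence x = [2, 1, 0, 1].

X[k] = Σ(n=0 to 3) x[n] · ω_4^(nk)
where ω_4 = e^(-2πi/4)

Computing each X[k]:
X[0] = 4
X[1] = 2
X[2] = 0
X[3] = 2

X = [4, 2, 0, 2]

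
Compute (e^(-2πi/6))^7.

Since ω_6^6 = 1, powers reduce modulo 6.
7 mod 6 = 1
So ω_6^7 = ω_6^1 = e^(-2πi·1/6)

ω_6^7 = ω_6^1 = 0.5000-0.8660i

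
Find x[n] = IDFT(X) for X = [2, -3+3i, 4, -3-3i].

x[n] = (1/4) Σ(k=0 to 3) X[k] · e^(2πikn/4)

Computing each x[n]:
x[0] = 0
x[1] = -2
x[2] = 3
x[3] = 1

x = [0, -2, 3, 1]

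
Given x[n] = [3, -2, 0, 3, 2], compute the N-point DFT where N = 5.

X[k] = Σ(n=0 to 4) x[n] · ω_5^(nk)
where ω_5 = e^(-2πi/5)

Computing each X[k]:
X[0] = 6
X[1] = 0.5729+5.5676i
X[2] = 3.9271-0.5020i
X[3] = 3.9271+0.5020i
X[4] = 0.5729-5.5676i

X = [6, 0.5729+5.5676i, 3.9271-0.5020i, 3.9271+0.5020i, 0.5729-5.5676i]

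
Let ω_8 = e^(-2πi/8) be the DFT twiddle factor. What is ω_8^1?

ω_8^1 = e^(-2πi·1/8)
= cos(-2π·1/8) + i·sin(-2π·1/8)
= cos(-2π/8) + i·sin(-2π/8)

ω_8^1 = cos(-2π/8) + i·sin(-2π/8) = 0.7071-0.7071i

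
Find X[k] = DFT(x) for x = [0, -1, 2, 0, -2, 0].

X[k] = Σ(n=0 to 5) x[n] · ω_6^(nk)
where ω_6 = e^(-2πi/6)

Computing each X[k]:
X[0] = -1
X[1] = -0.5000-2.5981i
X[2] = 0.5000+4.3301i
X[3] = 1
X[4] = 0.5000-4.3301i
X[5] = -0.5000+2.5981i

X = [-1, -0.5000-2.5981i, 0.5000+4.3301i, 1, 0.5000-4.3301i, -0.5000+2.5981i]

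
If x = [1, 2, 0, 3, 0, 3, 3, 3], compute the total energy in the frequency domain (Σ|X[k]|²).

Parseval: Σ|x[n]|² = (1/N)Σ|X[k]|², so Σ|X[k]|² = N·Σ|x[n]|² = 8·41.0000

Σ|X[k]|² = N·Σ|x[n]|² = 8·41.0000 = 328.0000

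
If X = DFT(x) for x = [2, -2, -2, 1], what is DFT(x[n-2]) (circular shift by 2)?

Time shift by 2: X_shifted[k] = ω_4^(2k) · X[k]
Shifted x = [-2, 1, 2, -2]

DFT(x[n-2]) = [-1, -4-3i, 1, -4+3i]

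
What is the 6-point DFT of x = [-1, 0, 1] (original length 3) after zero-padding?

Original 3-point DFT: [0, -1.5000+0.8660i, -1.5000-0.8660i]
Zero-padded 6-point DFT provides frequency interpolation.

DFT_6([x, 0, ...]) = [0, -1.5000-0.8660i, -1.5000+0.8660i, 0, -1.5000-0.8660i, -1.5000+0.8660i]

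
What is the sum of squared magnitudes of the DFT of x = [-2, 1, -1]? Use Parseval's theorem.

Parseval: Σ|x[n]|² = (1/N)Σ|X[k]|², so Σ|X[k]|² = N·Σ|x[n]|² = 3·6.0000

Σ|X[k]|² = N·Σ|x[n]|² = 3·6.0000 = 18.0000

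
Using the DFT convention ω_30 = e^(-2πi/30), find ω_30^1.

ω_30^1 = e^(-2πi·1/30)
= cos(-2π·1/30) + i·sin(-2π·1/30)
= cos(-2π/30) + i·sin(-2π/30)

ω_30^1 = cos(-2π/30) + i·sin(-2π/30) = 0.9781-0.2079i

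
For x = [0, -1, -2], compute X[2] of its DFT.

X[2] = Σ(n=0 to 2) x[n] · ω_3^(2n) where ω_3 = e^(-2πi/3)
= (0)·ω_3^0 + (-1)·ω_3^2 + (-2)·ω_3^4

X[2] = 1.5000+0.8660i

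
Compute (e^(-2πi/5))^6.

Since ω_5^5 = 1, powers reduce modulo 5.
6 mod 5 = 1
So ω_5^6 = ω_5^1 = e^(-2πi·1/5)

ω_5^6 = ω_5^1 = 0.3090-0.9511i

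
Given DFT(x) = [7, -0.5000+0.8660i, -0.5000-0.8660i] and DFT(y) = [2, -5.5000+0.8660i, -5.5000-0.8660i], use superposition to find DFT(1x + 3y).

By linearity: DFT(1x + 3y) = 1·DFT(x) + 3·DFT(y)
= 1·[7, -0.5000+0.8660i, -0.5000-0.8660i] + 3·[2, -5.5000+0.8660i, -5.5000-0.8660i]

Computing element-wise:
Z[0] = 1·(7) + 3·(2) = 13
Z[1] = 1·(-0.5000+0.8660i) + 3·(-5.5000+0.8660i) = -17.0000+3.4640i
Z[2] = 1·(-0.5000-0.8660i) + 3·(-5.5000-0.8660i) = -17.0000-3.4640i

DFT(1x + 3y) = 1·X + 3·Y = [13, -17.0000+3.4640i, -17.0000-3.4640i]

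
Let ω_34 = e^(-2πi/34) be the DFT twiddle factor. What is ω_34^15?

ω_34^15 = e^(-2πi·15/34)
= cos(-2π·15/34) + i·sin(-2π·15/34)
= cos(-30π/34) + i·sin(-30π/34)

ω_34^15 = cos(-30π/34) + i·sin(-30π/34) = -0.9325-0.3612i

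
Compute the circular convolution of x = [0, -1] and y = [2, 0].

(x ⊛ y)[n] = Σ(m=0 to 1) x[m] · y[(n-m) mod 2]

Computing each output sample:
(x ⊛ y)[0] = 0
(x ⊛ y)[1] = -2

x ⊛ y = [0, -2]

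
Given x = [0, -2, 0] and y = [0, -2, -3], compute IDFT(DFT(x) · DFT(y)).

(x ⊛ y)[n] = Σ(m=0 to 2) x[m] · y[(n-m) mod 3]

Computing each output sample:
(x ⊛ y)[0] = 6
(x ⊛ y)[1] = 0
(x ⊛ y)[2] = 4

x ⊛ y = [6, 0, 4]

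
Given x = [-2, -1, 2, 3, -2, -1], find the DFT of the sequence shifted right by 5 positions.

Time shift by 5: X_shifted[k] = ω_6^(5k) · X[k]
Shifted x = [-1, 2, 3, -2, -1, -2]

DFT(x[n-5]) = [-1, -6.9282i, -4, 3, -4, 6.9282i]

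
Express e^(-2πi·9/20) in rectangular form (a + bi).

ω_20^9 = e^(-2πi·9/20)
= cos(-2π·9/20) + i·sin(-2π·9/20)
= cos(-18π/20) + i·sin(-18π/20)

ω_20^9 = cos(-18π/20) + i·sin(-18π/20) = -0.9511-0.3090i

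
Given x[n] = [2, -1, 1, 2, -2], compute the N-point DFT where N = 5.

X[k] = Σ(n=0 to 4) x[n] · ω_5^(nk)
where ω_5 = e^(-2πi/5)

Computing each X[k]:
X[0] = 2
X[1] = -1.3541-0.3633i
X[2] = 5.3541-1.5388i
X[3] = 5.3541+1.5388i
X[4] = -1.3541+0.3633i

X = [2, -1.3541-0.3633i, 5.3541-1.5388i, 5.3541+1.5388i, -1.3541+0.3633i]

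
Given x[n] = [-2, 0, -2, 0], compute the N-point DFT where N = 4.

X[k] = Σ(n=0 to 3) x[n] · ω_4^(nk)
where ω_4 = e^(-2πi/4)

Computing each X[k]:
X[0] = -4
X[1] = 0
X[2] = -4
X[3] = 0

X = [-4, 0, -4, 0]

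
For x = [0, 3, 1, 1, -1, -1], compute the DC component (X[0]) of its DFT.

X[0] = Σ(n=0 to 5) x[n] · ω_6^0 = Σ x[n]
= (0) + (3) + (1) + (1) + (-1) + (-1)

X[0] = 3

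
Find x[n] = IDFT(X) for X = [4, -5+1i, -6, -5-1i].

x[n] = (1/4) Σ(k=0 to 3) X[k] · e^(2πikn/4)

Computing each x[n]:
x[0] = -3
x[1] = 2
x[2] = 2
x[3] = 3

x = [-3, 2, 2, 3]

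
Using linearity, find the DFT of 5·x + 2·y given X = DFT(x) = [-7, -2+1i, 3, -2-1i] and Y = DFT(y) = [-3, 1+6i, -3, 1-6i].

By linearity: DFT(5x + 2y) = 5·DFT(x) + 2·DFT(y)
= 5·[-7, -2+1i, 3, -2-1i] + 2·[-3, 1+6i, -3, 1-6i]

Computing element-wise:
Z[0] = 5·(-7) + 2·(-3) = -41
Z[1] = 5·(-2+1i) + 2·(1+6i) = -8+17i
Z[2] = 5·(3) + 2·(-3) = 9
Z[3] = 5·(-2-1i) + 2·(1-6i) = -8-17i

DFT(5x + 2y) = 5·X + 2·Y = [-41, -8+17i, 9, -8-17i]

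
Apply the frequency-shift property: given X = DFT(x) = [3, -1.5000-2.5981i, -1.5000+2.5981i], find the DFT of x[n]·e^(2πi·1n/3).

Modulation property: DFT(ω_3^(-1n)·x[n]) = X[(k-1) mod 3], so circularly shift X by 1 positions.

X[k-1] = [-1.5000+2.5981i, 3, -1.5000-2.5981i]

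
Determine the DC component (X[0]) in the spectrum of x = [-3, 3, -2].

X[0] = Σ(n=0 to 2) x[n] · ω_3^0 = Σ x[n]
= (-3) + (3) + (-2)

X[0] = -2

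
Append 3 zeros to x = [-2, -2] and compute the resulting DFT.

Original 2-point DFT: [-4, 0]
Zero-padded 5-point DFT provides frequency interpolation.

DFT_5([x, 0, ...]) = [-4, -2.6180+1.9021i, -0.3820+1.1756i, -0.3820-1.1756i, -2.6180-1.9021i]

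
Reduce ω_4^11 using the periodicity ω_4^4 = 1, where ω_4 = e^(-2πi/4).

Since ω_4^4 = 1, powers reduce modulo 4.
11 mod 4 = 3
So ω_4^11 = ω_4^3 = e^(-2πi·3/4)

ω_4^11 = ω_4^3 = 1i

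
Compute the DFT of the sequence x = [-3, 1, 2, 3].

X[k] = Σ(n=0 to 3) x[n] · ω_4^(nk)
where ω_4 = e^(-2πi/4)

Computing each X[k]:
X[0] = 3
X[1] = -5+2i
X[2] = -5
X[3] = -5-2i

X = [3, -5+2i, -5, -5-2i]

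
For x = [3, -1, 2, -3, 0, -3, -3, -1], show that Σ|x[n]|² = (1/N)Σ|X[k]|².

Time domain:
Σ|x[n]|² = |3|² + |-1|² + |2|² + |-3|² + |0|² + |-3|² + |-3|² + |-1|² = 42.0000

Frequency domain:
(1/8)Σ|X[k]|² = (1/8)(|-6|² + |5.8284-5.0000i|² + |4|² + |0.1716+5.0000i|² + |10|² + |0.1716-5.0000i|² + |4|² + |5.8284+5.0000i|²) = (1/8)·336.0000 = 42.0000

Both sides agree, confirming Parseval's theorem.

Σ|x[n]|² = (1/N)Σ|X[k]|² = 42.0000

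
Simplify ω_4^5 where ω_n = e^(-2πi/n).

Since ω_4^4 = 1, powers reduce modulo 4.
5 mod 4 = 1
So ω_4^5 = ω_4^1 = e^(-2πi·1/4)

ω_4^5 = ω_4^1 = -1i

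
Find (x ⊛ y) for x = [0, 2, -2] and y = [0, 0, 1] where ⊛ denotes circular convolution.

(x ⊛ y)[n] = Σ(m=0 to 2) x[m] · y[(n-m) mod 3]

Computing each output sample:
(x ⊛ y)[0] = 2
(x ⊛ y)[1] = -2
(x ⊛ y)[2] = 0

x ⊛ y = [2, -2, 0]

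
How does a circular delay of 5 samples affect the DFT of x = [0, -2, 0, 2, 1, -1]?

Time shift by 5: X_shifted[k] = ω_6^(5k) · X[k]
Shifted x = [-2, 0, 2, 1, -1, 0]

DFT(x[n-5]) = [0, -3.5000-2.5981i, -1.5000+2.5981i, -2, -1.5000-2.5981i, -3.5000+2.5981i]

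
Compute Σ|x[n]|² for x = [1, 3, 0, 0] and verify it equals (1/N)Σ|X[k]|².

Time domain:
Σ|x[n]|² = |1|² + |3|² + |0|² + |0|² = 10.0000

Frequency domain:
(1/4)Σ|X[k]|² = (1/4)(|4|² + |1-3i|² + |-2|² + |1+3i|²) = (1/4)·40.0000 = 10.0000

Both sides agree, confirming Parseval's theorem.

Σ|x[n]|² = (1/N)Σ|X[k]|² = 10.0000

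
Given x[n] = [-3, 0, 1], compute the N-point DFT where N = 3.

X[k] = Σ(n=0 to 2) x[n] · ω_3^(nk)
where ω_3 = e^(-2πi/3)

Computing each X[k]:
X[0] = -2
X[1] = -3.5000+0.8660i
X[2] = -3.5000-0.8660i

X = [-2, -3.5000+0.8660i, -3.5000-0.8660i]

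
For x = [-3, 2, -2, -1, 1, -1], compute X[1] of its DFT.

X[1] = Σ(n=0 to 5) x[n] · ω_6^(1n) where ω_6 = e^(-2πi/6)
= (-3)·ω_6^0 + (2)·ω_6^1 + (-2)·ω_6^2 + (-1)·ω_6^3 + (1)·ω_6^4 + (-1)·ω_6^5

X[1] = -1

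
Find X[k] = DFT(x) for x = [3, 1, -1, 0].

X[k] = Σ(n=0 to 3) x[n] · ω_4^(nk)
where ω_4 = e^(-2πi/4)

Computing each X[k]:
X[0] = 3
X[1] = 4-1i
X[2] = 1
X[3] = 4+1i

X = [3, 4-1i, 1, 4+1i]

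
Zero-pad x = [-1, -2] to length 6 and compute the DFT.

Original 2-point DFT: [-3, 1]
Zero-padded 6-point DFT provides frequency interpolation.

DFT_6([x, 0, ...]) = [-3, -2.0000+1.7321i, 1.7321i, 1, -1.7321i, -2.0000-1.7321i]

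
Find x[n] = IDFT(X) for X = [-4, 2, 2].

x[n] = (1/3) Σ(k=0 to 2) X[k] · e^(2πikn/3)

Computing each x[n]:
x[0] = 0
x[1] = -2
x[2] = -2

x = [0, -2, -2]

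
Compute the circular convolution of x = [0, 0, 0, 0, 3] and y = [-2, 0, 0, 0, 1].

(x ⊛ y)[n] = Σ(m=0 to 4) x[m] · y[(n-m) mod 5]

Computing each output sample:
(x ⊛ y)[0] = 0
(x ⊛ y)[1] = 0
(x ⊛ y)[2] = 0
(x ⊛ y)[3] = 3
(x ⊛ y)[4] = -6

x ⊛ y = [0, 0, 0, 3, -6]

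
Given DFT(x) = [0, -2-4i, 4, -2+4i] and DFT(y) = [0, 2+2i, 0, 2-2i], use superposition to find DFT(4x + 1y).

By linearity: DFT(4x + 1y) = 4·DFT(x) + 1·DFT(y)
= 4·[0, -2-4i, 4, -2+4i] + 1·[0, 2+2i, 0, 2-2i]

Computing element-wise:
Z[0] = 4·(0) + 1·(0) = 0
Z[1] = 4·(-2-4i) + 1·(2+2i) = -6-14i
Z[2] = 4·(4) + 1·(0) = 16
Z[3] = 4·(-2+4i) + 1·(2-2i) = -6+14i

DFT(4x + 1y) = 4·X + 1·Y = [0, -6-14i, 16, -6+14i]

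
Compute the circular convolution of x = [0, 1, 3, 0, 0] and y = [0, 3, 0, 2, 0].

(x ⊛ y)[n] = Σ(m=0 to 4) x[m] · y[(n-m) mod 5]

Computing each output sample:
(x ⊛ y)[0] = 6
(x ⊛ y)[1] = 0
(x ⊛ y)[2] = 3
(x ⊛ y)[3] = 9
(x ⊛ y)[4] = 2

x ⊛ y = [6, 0, 3, 9, 2]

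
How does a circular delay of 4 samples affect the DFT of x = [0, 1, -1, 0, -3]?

Time shift by 4: X_shifted[k] = ω_5^(4k) · X[k]
Shifted x = [1, -1, 0, -3, 0]

DFT(x[n-4]) = [-3, 3.1180-0.8123i, 0.8820+3.4410i, 0.8820-3.4410i, 3.1180+0.8123i]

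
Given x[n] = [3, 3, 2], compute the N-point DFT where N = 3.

X[k] = Σ(n=0 to 2) x[n] · ω_3^(nk)
where ω_3 = e^(-2πi/3)

Computing each X[k]:
X[0] = 8
X[1] = 0.5000-0.8660i
X[2] = 0.5000+0.8660i

X = [8, 0.5000-0.8660i, 0.5000+0.8660i]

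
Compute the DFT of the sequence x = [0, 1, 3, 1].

X[k] = Σ(n=0 to 3) x[n] · ω_4^(nk)
where ω_4 = e^(-2πi/4)

Computing each X[k]:
X[0] = 5
X[1] = -3
X[2] = 1
X[3] = -3

X = [5, -3, 1, -3]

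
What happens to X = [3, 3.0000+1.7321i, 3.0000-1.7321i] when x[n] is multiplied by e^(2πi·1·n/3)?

Modulation property: DFT(ω_3^(-1n)·x[n]) = X[(k-1) mod 3], so circularly shift X by 1 positions.

X[k-1] = [3.0000-1.7321i, 3, 3.0000+1.7321i]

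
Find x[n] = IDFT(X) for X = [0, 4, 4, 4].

x[n] = (1/4) Σ(k=0 to 3) X[k] · e^(2πikn/4)

Computing each x[n]:
x[0] = 3
x[1] = -1
x[2] = -1
x[3] = -1

x = [3, -1, -1, -1]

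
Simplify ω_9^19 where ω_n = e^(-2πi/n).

Since ω_9^9 = 1, powers reduce modulo 9.
19 mod 9 = 1
So ω_9^19 = ω_9^1 = e^(-2πi·1/9)

ω_9^19 = ω_9^1 = 0.7660-0.6428i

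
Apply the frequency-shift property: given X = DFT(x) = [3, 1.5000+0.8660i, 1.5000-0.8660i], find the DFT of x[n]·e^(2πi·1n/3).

Modulation property: DFT(ω_3^(-1n)·x[n]) = X[(k-1) mod 3], so circularly shift X by 1 positions.

X[k-1] = [1.5000-0.8660i, 3, 1.5000+0.8660i]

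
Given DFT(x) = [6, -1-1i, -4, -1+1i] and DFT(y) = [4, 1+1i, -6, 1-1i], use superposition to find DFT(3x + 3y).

By linearity: DFT(3x + 3y) = 3·DFT(x) + 3·DFT(y)
= 3·[6, -1-1i, -4, -1+1i] + 3·[4, 1+1i, -6, 1-1i]

Computing element-wise:
Z[0] = 3·(6) + 3·(4) = 30
Z[1] = 3·(-1-1i) + 3·(1+1i) = 0
Z[2] = 3·(-4) + 3·(-6) = -30
Z[3] = 3·(-1+1i) + 3·(1-1i) = 0

DFT(3x + 3y) = 3·X + 3·Y = [30, 0, -30, 0]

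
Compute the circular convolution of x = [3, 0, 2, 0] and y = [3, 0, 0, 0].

(x ⊛ y)[n] = Σ(m=0 to 3) x[m] · y[(n-m) mod 4]

Computing each output sample:
(x ⊛ y)[0] = 9
(x ⊛ y)[1] = 0
(x ⊛ y)[2] = 6
(x ⊛ y)[3] = 0

x ⊛ y = [9, 0, 6, 0]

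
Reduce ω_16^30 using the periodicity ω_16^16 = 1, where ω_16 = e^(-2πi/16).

Since ω_16^16 = 1, powers reduce modulo 16.
30 mod 16 = 14
So ω_16^30 = ω_16^14 = e^(-2πi·14/16)

ω_16^30 = ω_16^14 = 0.7071+0.7071i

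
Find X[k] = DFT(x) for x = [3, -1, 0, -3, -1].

X[k] = Σ(n=0 to 4) x[n] · ω_5^(nk)
where ω_5 = e^(-2πi/5)

Computing each X[k]:
X[0] = -2
X[1] = 4.8090-1.7634i
X[2] = 3.6910+2.8532i
X[3] = 3.6910-2.8532i
X[4] = 4.8090+1.7634i

X = [-2, 4.8090-1.7634i, 3.6910+2.8532i, 3.6910-2.8532i, 4.8090+1.7634i]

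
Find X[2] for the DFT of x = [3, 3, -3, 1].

X[2] = Σ(n=0 to 3) x[n] · ω_4^(2n) where ω_4 = e^(-2πi/4)
= (3)·ω_4^0 + (3)·ω_4^2 + (-3)·ω_4^4 + (1)·ω_4^6

X[2] = -4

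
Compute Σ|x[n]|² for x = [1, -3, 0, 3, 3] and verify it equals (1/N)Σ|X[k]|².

Time domain:
Σ|x[n]|² = |1|² + |-3|² + |0|² + |3|² + |3|² = 28.0000

Frequency domain:
(1/5)Σ|X[k]|² = (1/5)(|4|² + |-1.4271+7.4697i|² + |1.9271+0.6735i|² + |1.9271-0.6735i|² + |-1.4271-7.4697i|²) = (1/5)·140.0000 = 28.0000

Both sides agree, confirming Parseval's theorem.

Σ|x[n]|² = (1/N)Σ|X[k]|² = 28.0000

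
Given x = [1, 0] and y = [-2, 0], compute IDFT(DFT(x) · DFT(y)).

(x ⊛ y)[n] = Σ(m=0 to 1) x[m] · y[(n-m) mod 2]

Computing each output sample:
(x ⊛ y)[0] = -2
(x ⊛ y)[1] = 0

x ⊛ y = [-2, 0]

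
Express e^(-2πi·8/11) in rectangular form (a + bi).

ω_11^8 = e^(-2πi·8/11)
= cos(-2π·8/11) + i·sin(-2π·8/11)
= cos(-16π/11) + i·sin(-16π/11)

ω_11^8 = cos(-16π/11) + i·sin(-16π/11) = -0.1423+0.9898i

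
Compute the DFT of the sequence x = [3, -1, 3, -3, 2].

X[k] = Σ(n=0 to 4) x[n] · ω_5^(nk)
where ω_5 = e^(-2πi/5)

Computing each X[k]:
X[0] = 4
X[1] = 3.3090-0.6735i
X[2] = 2.1910+7.4697i
X[3] = 2.1910-7.4697i
X[4] = 3.3090+0.6735i

X = [4, 3.3090-0.6735i, 2.1910+7.4697i, 2.1910-7.4697i, 3.3090+0.6735i]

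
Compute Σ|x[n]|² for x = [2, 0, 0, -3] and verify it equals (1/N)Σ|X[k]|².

Time domain:
Σ|x[n]|² = |2|² + |0|² + |0|² + |-3|² = 13.0000

Frequency domain:
(1/4)Σ|X[k]|² = (1/4)(|-1|² + |2-3i|² + |5|² + |2+3i|²) = (1/4)·52.0000 = 13.0000

Both sides agree, confirming Parseval's theorem.

Σ|x[n]|² = (1/N)Σ|X[k]|² = 13.0000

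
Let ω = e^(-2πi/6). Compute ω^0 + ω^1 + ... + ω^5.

Sum of all nth roots of unity equals 0 for n > 1 (geometric series with r ≠ 1).

0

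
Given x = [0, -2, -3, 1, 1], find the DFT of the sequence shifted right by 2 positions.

Time shift by 2: X_shifted[k] = ω_5^(2k) · X[k]
Shifted x = [1, 1, 0, -2, -3]

DFT(x[n-2]) = [-3, 2.0000-4.9798i, 2.0000-0.4490i, 2.0000+0.4490i, 2.0000+4.9798i]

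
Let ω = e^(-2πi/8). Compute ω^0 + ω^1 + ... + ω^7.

Sum of all nth roots of unity equals 0 for n > 1 (geometric series with r ≠ 1).

0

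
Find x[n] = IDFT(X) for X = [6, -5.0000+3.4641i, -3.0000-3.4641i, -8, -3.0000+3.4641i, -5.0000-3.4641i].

x[n] = (1/6) Σ(k=0 to 5) X[k] · e^(2πikn/6)

Computing each x[n]:
x[0] = -3
x[1] = 2
x[2] = -1
x[3] = 3
x[4] = 3
x[5] = 2

x = [-3, 2, -1, 3, 3, 2]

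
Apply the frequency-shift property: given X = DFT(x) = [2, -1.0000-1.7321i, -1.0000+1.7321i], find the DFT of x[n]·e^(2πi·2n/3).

Modulation property: DFT(ω_3^(-2n)·x[n]) = X[(k-2) mod 3], so circularly shift X by 2 positions.

X[k-2] = [-1.0000-1.7321i, -1.0000+1.7321i, 2]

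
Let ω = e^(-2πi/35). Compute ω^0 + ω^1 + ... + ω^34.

Sum of all nth roots of unity equals 0 for n > 1 (geometric series with r ≠ 1).

0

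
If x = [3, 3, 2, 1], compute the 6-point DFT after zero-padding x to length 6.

Original 4-point DFT: [9, 1-2i, 1, 1+2i]
Zero-padded 6-point DFT provides frequency interpolation.

DFT_6([x, 0, ...]) = [9, 2.5000-4.3301i, 1.5000-0.8660i, 1, 1.5000+0.8660i, 2.5000+4.3301i]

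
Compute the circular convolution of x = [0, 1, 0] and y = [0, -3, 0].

(x ⊛ y)[n] = Σ(m=0 to 2) x[m] · y[(n-m) mod 3]

Computing each output sample:
(x ⊛ y)[0] = 0
(x ⊛ y)[1] = 0
(x ⊛ y)[2] = -3

x ⊛ y = [0, 0, -3]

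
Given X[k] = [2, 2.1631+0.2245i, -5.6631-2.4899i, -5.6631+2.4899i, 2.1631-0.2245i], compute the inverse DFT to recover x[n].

x[n] = (1/5) Σ(k=0 to 4) X[k] · e^(2πikn/5)

Computing each x[n]:
x[0] = -1
x[1] = 3
x[2] = -2
x[3] = 0
x[4] = 2

x = [-1, 3, -2, 0, 2]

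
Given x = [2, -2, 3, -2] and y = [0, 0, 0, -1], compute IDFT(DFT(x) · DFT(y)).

(x ⊛ y)[n] = Σ(m=0 to 3) x[m] · y[(n-m) mod 4]

Computing each output sample:
(x ⊛ y)[0] = 2
(x ⊛ y)[1] = -3
(x ⊛ y)[2] = 2
(x ⊛ y)[3] = -2

x ⊛ y = [2, -3, 2, -2]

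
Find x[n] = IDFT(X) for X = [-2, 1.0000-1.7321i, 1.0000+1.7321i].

x[n] = (1/3) Σ(k=0 to 2) X[k] · e^(2πikn/3)

Computing each x[n]:
x[0] = 0
x[1] = 0
x[2] = -2

x = [0, 0, -2]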